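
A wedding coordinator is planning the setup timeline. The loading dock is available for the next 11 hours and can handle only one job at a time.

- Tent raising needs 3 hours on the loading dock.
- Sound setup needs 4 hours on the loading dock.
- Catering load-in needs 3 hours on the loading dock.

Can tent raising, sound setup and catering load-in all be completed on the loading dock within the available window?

Yes

Running back to back, the jobs need 3 + 4 + 3 = 10 hours on the loading dock.
Since 10 ≤ 11, they fit within the window.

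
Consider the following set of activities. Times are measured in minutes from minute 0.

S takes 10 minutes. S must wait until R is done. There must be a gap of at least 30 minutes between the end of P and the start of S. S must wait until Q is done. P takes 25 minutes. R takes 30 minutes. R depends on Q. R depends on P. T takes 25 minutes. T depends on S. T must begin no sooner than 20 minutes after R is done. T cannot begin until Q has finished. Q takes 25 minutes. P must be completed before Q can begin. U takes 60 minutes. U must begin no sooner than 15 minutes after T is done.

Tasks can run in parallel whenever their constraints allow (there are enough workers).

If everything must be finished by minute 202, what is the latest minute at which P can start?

2

Nothing follows U; the deadline of minute 202 is its only limit. It must start by 202 − 60 = minute 142.
T must finish before U (must start by minute 142, minus 15-minute gap → minute 127). With a 25-minute duration, T must start by 127 − 25 = minute 102.
S feeds into T (must start by minute 102); so S must finish by minute 102 and therefore start by minute 92.
R must finish in time for S (must start by minute 92); T (must start by minute 102, minus 20-minute gap → minute 82). The tightest is minute 82, so R must start by 82 − 30 = minute 52.
For Q: R (must start by minute 52); S (must start by minute 92); T (must start by minute 102). The most restrictive is minute 52; with a 25-minute duration, Q must start by minute 27.
P must finish in time for Q (must start by minute 27); R (must start by minute 52); S (must start by minute 92, minus 30-minute gap → minute 62). The tightest is minute 27, so P must start by 27 − 25 = minute 2.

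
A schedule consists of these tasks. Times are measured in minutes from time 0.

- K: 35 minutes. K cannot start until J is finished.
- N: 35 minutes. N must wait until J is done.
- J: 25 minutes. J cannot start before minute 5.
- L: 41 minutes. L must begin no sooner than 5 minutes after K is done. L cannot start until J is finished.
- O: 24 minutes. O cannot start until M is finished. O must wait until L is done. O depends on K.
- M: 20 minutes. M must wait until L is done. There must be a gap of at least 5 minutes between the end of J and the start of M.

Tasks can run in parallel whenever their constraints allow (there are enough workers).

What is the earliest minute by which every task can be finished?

After its own release at minute 5, J can start at minute 5 and finishes at minute 30.
N waits on J (finishes minute 30), so it starts at minute 30 and finishes at 30 + 35 = minute 65.
K waits on J (finishes minute 30), so it starts at minute 30 and finishes at 30 + 35 = minute 65.
L has to wait for K (finishes minute 65, plus 5-minute gap → minute 70); J (finishes minute 30). The latest of these is minute 70, so L runs minute 70 to 70 + 41 = minute 111.
For M: L (finishes minute 111); J (finishes minute 30, plus 5-minute gap → minute 35). Taking the maximum gives a start of minute 111, and it finishes at 111 + 20 = minute 131.
For O: M (finishes minute 131); L (finishes minute 111); K (finishes minute 65). Taking the maximum gives a start of minute 131, and it finishes at 131 + 24 = minute 155.
All tasks are finished once the last one completes. Finish times: J at 30, K at 65, L at 111, M at 131, N at 65, O at 155. The latest is minute 155.

155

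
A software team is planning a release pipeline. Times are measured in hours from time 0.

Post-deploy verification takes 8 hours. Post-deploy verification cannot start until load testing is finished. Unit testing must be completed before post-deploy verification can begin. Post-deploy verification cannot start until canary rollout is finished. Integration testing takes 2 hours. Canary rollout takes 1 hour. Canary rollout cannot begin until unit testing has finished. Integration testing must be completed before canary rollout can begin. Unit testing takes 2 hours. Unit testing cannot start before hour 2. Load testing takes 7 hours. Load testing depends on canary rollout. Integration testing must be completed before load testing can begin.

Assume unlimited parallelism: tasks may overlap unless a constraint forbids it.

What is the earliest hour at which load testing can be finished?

Integration testing has no prerequisites, so it starts at hour 0 and finishes at hour 2.
Unit testing cannot begin until its own release at hour 2. It runs from hour 2 to 2 + 2 = hour 4.
For canary rollout: unit testing (finishes hour 4); integration testing (finishes hour 2). Taking the maximum gives a start of hour 4, and it finishes at 4 + 1 = hour 5.
Load testing cannot start until canary rollout (finishes hour 5); integration testing (finishes hour 2). The controlling bound is hour 5, so load testing finishes at 5 + 7 = hour 12.

12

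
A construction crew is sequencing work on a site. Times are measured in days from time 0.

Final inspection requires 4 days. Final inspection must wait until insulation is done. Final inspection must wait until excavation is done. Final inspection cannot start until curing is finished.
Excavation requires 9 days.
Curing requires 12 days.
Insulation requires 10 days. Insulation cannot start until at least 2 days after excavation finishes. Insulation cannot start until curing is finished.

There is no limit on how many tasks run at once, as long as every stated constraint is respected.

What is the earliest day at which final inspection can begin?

22

Curing has no prerequisites, so it starts at day 0 and finishes at day 12.
Excavation can start immediately at day 0; it finishes at day 9.
Insulation cannot start until excavation (finishes day 9, plus 2-day gap → day 11); curing (finishes day 12). The controlling bound is day 12, so insulation finishes at 12 + 10 = day 22.
Final inspection waits on insulation (finishes day 22); excavation (finishes day 9); curing (finishes day 12). The latest of these is day 22, which is the earliest final inspection can start.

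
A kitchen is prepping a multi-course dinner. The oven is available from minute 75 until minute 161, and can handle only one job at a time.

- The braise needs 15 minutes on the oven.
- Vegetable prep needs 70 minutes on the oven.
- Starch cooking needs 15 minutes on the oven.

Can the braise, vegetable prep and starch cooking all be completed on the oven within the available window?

No

The oven window is 161 − 75 = 86 minutes.
Running back to back, the jobs need 15 + 70 + 15 = 100 minutes on the oven.
Since 100 > 86, they cannot all fit.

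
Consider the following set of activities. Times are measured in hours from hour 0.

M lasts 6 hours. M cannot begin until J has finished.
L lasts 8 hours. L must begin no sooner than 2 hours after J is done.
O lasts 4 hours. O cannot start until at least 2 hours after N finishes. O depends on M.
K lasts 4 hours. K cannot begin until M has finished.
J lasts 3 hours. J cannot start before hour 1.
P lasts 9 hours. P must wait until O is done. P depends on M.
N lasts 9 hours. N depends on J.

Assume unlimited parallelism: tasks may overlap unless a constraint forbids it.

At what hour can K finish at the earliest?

J waits on its own release at hour 1, so it starts at hour 1 and finishes at 1 + 3 = hour 4.
After J (finishes hour 4), M can start at hour 4 and finishes at hour 10.
K waits on M (finishes hour 10), so it starts at hour 10 and finishes at 10 + 4 = hour 14.

14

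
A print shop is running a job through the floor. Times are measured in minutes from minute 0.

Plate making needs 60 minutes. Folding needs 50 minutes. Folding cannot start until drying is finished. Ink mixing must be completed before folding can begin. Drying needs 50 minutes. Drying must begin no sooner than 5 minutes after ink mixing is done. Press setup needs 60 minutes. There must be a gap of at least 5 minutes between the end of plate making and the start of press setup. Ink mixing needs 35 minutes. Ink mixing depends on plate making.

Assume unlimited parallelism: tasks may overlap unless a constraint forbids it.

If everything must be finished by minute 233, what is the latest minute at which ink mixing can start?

Folding must finish by minute 233; it takes 50 minutes, so it must start by 233 − 50 = minute 183.
Drying has to be done before folding (must start by minute 183). That means finishing by minute 183, i.e. starting by 183 − 50 = minute 133.
For ink mixing: drying (must start by minute 133, minus 5-minute gap → minute 128); folding (must start by minute 183). The most restrictive is minute 128; with a 35-minute duration, ink mixing must start by minute 93.

93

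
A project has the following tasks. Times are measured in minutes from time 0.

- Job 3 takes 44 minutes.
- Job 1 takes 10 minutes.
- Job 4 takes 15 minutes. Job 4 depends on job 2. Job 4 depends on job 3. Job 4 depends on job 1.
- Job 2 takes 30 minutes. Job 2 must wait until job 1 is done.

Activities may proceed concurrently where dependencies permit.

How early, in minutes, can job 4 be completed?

59

Nothing blocks job 3, so it runs from minute 0 to minute 44.
Job 1 can start immediately at minute 0; it finishes at minute 10.
After job 1 (finishes minute 10), job 2 can start at minute 10 and finishes at minute 40.
For job 4: job 2 (finishes minute 40); job 3 (finishes minute 44); job 1 (finishes minute 10). Taking the maximum gives a start of minute 44, and it finishes at 44 + 15 = minute 59.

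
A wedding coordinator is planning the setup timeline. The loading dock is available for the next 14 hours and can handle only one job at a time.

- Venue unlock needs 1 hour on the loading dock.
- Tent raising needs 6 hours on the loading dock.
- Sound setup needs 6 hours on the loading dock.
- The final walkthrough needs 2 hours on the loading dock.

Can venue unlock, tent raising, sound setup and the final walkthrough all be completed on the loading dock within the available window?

Running back to back, the jobs need 1 + 6 + 6 + 2 = 15 hours on the loading dock.
Since 15 > 14, they cannot all fit.

No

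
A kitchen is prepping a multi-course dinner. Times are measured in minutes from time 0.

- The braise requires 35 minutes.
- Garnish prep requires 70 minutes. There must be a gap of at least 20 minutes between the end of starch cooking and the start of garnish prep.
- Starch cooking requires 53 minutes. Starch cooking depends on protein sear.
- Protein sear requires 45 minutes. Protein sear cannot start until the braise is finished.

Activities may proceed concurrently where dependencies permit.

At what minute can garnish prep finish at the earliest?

The braise has no prerequisites, so it starts at minute 0 and finishes at minute 35.
Protein sear cannot begin until the braise (finishes minute 35). It runs from minute 35 to 35 + 45 = minute 80.
Starch cooking cannot begin until protein sear (finishes minute 80). It runs from minute 80 to 80 + 53 = minute 133.
After starch cooking (finishes minute 133, plus 20-minute gap → minute 153), garnish prep can start at minute 153 and finishes at minute 223.

223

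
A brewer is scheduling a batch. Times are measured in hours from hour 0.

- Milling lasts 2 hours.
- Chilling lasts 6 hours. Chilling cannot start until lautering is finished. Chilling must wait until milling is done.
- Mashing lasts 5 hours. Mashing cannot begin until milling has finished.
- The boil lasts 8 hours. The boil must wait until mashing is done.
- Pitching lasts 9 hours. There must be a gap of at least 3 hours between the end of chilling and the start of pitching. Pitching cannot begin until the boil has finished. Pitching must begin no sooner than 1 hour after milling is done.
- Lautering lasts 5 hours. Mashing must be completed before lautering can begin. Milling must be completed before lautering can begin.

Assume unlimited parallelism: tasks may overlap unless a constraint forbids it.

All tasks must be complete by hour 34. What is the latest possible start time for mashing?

Pitching has no dependents, so it just needs to finish by hour 34. Starting by 34 − 9 = hour 25 achieves that.
Chilling has to be done before pitching (must start by hour 25, minus 3-hour gap → hour 22). That means finishing by hour 22, i.e. starting by 22 − 6 = hour 16.
Lautering has to be done before chilling (must start by hour 16). That means finishing by hour 16, i.e. starting by 16 − 5 = hour 11.
Since pitching (must start by hour 25) depends on it, the boil must finish by hour 25. Backing off its 8-hour duration gives a latest start of hour 17.
For mashing: lautering (must start by hour 11); the boil (must start by hour 17). The most restrictive is hour 11; with a 5-hour duration, mashing must start by hour 6.

6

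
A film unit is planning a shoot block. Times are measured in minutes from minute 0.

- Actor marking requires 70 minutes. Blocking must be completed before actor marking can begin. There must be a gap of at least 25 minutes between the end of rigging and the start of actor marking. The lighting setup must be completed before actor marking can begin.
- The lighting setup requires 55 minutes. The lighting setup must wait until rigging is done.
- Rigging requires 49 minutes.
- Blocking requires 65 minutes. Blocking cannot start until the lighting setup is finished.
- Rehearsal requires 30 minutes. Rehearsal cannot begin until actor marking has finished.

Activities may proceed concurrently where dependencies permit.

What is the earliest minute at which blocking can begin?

104

Nothing blocks rigging, so it runs from minute 0 to minute 49.
The lighting setup cannot begin until rigging (finishes minute 49). It runs from minute 49 to 49 + 55 = minute 104.
Blocking waits on the lighting setup (finishes minute 104), so the earliest it can start is minute 104.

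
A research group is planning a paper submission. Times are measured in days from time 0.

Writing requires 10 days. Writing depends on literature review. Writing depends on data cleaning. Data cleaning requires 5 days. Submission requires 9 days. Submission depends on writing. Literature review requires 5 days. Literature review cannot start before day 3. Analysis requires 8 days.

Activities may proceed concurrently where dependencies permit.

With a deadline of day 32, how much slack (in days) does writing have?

Nothing blocks data cleaning, so it runs from day 0 to day 5.
Literature review waits on its own release at day 3, so it starts at day 3 and finishes at 3 + 5 = day 8.
Writing cannot start until literature review (finishes day 8); data cleaning (finishes day 5). The controlling bound is day 8, so writing finishes at 8 + 10 = day 18.

Working backward from the deadline:
Submission has no dependents, so it just needs to finish by day 32. Starting by 32 − 9 = day 23 achieves that.
Since submission (must start by day 23) depends on it, writing must finish by day 23. Backing off its 10-day duration gives a latest start of day 13.
So writing can start as early as day 8 and as late as day 13, giving 13 − 8 = 5 days of slack.

5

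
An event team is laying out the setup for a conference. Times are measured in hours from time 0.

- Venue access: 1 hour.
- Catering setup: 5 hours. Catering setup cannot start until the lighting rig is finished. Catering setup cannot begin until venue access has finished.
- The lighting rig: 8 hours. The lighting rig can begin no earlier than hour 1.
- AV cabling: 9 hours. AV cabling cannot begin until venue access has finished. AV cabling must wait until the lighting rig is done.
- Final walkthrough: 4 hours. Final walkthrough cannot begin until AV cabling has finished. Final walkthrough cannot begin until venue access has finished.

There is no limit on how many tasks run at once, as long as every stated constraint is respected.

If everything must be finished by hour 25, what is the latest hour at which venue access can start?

11

To finish by hour 25, final walkthrough (duration 4) must start no later than hour 21.
AV cabling feeds into final walkthrough (must start by hour 21); so AV cabling must finish by hour 21 and therefore start by hour 12.
Nothing follows catering setup; the deadline of hour 25 is its only limit. It must start by 25 − 5 = hour 20.
Venue access must finish in time for AV cabling (must start by hour 12); catering setup (must start by hour 20); final walkthrough (must start by hour 21). The tightest is hour 12, so venue access must start by 12 − 1 = hour 11.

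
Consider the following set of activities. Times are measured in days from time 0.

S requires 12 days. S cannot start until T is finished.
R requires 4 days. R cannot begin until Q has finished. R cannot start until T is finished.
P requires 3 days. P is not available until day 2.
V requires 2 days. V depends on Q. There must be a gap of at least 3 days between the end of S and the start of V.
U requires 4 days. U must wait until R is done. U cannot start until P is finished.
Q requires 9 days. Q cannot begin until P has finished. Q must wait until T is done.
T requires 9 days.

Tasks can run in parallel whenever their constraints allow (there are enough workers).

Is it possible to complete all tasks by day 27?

T can start immediately at day 0; it finishes at day 9.
S waits on T (finishes day 9), so it starts at day 9 and finishes at 9 + 12 = day 21.
P waits on its own release at day 2, so it starts at day 2 and finishes at 2 + 3 = day 5.
Q needs all of P (finishes day 5); T (finishes day 9). That puts its earliest start at day 9; it finishes at 9 + 9 = day 18.
V cannot start until Q (finishes day 18); S (finishes day 21, plus 3-day gap → day 24). The controlling bound is day 24, so V finishes at 24 + 2 = day 26.
R has to wait for Q (finishes day 18); T (finishes day 9). The latest of these is day 18, so R runs day 18 to 18 + 4 = day 22.
U has to wait for R (finishes day 22); P (finishes day 5). The latest of these is day 22, so U runs day 22 to 22 + 4 = day 26.
Every task is finished by day 26, which is no later than the deadline of 27, so the schedule is feasible.

Yes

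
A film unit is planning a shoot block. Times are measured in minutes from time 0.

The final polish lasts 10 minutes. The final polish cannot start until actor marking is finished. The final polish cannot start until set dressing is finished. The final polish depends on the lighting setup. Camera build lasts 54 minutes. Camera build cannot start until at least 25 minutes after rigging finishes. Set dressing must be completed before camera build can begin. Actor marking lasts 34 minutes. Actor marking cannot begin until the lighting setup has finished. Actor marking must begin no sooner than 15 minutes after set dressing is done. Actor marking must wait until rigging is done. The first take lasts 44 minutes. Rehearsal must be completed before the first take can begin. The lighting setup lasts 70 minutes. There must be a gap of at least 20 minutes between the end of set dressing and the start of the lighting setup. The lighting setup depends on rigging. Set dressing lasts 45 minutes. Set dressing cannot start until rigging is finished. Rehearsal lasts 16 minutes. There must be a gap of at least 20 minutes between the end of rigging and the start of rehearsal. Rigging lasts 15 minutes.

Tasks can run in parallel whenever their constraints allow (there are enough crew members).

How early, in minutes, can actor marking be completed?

184

Rigging has no prerequisites, so it starts at minute 0 and finishes at minute 15.
After rigging (finishes minute 15), set dressing can start at minute 15 and finishes at minute 60.
The lighting setup has to wait for set dressing (finishes minute 60, plus 20-minute gap → minute 80); rigging (finishes minute 15). The latest of these is minute 80, so the lighting setup runs minute 80 to 80 + 70 = minute 150.
Actor marking needs all of the lighting setup (finishes minute 150); set dressing (finishes minute 60, plus 15-minute gap → minute 75); rigging (finishes minute 15). That puts its earliest start at minute 150; it finishes at 150 + 34 = minute 184.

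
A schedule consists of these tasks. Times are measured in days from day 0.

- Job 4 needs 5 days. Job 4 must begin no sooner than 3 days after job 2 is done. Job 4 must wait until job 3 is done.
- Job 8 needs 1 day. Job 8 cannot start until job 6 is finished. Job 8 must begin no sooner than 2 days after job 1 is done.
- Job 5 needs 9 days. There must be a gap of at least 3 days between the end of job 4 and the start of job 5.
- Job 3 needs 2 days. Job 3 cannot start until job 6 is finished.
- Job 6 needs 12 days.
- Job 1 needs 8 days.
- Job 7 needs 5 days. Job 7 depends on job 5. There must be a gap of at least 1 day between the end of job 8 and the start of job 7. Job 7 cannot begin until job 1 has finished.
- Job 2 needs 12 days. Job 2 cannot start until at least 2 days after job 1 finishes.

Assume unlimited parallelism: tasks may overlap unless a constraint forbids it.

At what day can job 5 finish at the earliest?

42

Nothing blocks job 6, so it runs from day 0 to day 12.
Job 3 cannot begin until job 6 (finishes day 12). It runs from day 12 to 12 + 2 = day 14.
Job 1 can start immediately at day 0; it finishes at day 8.
After job 1 (finishes day 8, plus 2-day gap → day 10), job 2 can start at day 10 and finishes at day 22.
For job 4: job 2 (finishes day 22, plus 3-day gap → day 25); job 3 (finishes day 14). Taking the maximum gives a start of day 25, and it finishes at 25 + 5 = day 30.
After job 4 (finishes day 30, plus 3-day gap → day 33), job 5 can start at day 33 and finishes at day 42.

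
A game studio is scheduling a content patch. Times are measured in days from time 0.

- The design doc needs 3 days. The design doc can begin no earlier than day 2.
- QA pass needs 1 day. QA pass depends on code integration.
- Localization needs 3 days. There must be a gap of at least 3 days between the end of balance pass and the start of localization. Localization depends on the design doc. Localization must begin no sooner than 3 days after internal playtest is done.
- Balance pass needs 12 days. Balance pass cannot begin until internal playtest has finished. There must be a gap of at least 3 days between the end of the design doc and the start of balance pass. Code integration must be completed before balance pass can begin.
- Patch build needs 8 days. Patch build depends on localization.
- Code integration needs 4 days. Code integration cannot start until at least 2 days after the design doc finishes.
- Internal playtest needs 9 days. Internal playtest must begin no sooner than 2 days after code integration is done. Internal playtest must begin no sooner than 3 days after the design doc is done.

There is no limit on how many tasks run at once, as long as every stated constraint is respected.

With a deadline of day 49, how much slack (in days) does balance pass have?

1

The design doc waits on its own release at day 2, so it starts at day 2 and finishes at 2 + 3 = day 5.
Code integration cannot begin until the design doc (finishes day 5, plus 2-day gap → day 7). It runs from day 7 to 7 + 4 = day 11.
For internal playtest: code integration (finishes day 11, plus 2-day gap → day 13); the design doc (finishes day 5, plus 3-day gap → day 8). Taking the maximum gives a start of day 13, and it finishes at 13 + 9 = day 22.
Balance pass has to wait for internal playtest (finishes day 22); the design doc (finishes day 5, plus 3-day gap → day 8); code integration (finishes day 11). The latest of these is day 22, so balance pass runs day 22 to 22 + 12 = day 34.

Working backward from the deadline:
Patch build has no dependents, so it just needs to finish by day 49. Starting by 49 − 8 = day 41 achieves that.
Localization has to be done before patch build (must start by day 41). That means finishing by day 41, i.e. starting by 41 − 3 = day 38.
Balance pass must finish before localization (must start by day 38, minus 3-day gap → day 35). With a 12-day duration, balance pass must start by 35 − 12 = day 23.
So balance pass can start as early as day 22 and as late as day 23, giving 23 − 22 = 1 day of slack.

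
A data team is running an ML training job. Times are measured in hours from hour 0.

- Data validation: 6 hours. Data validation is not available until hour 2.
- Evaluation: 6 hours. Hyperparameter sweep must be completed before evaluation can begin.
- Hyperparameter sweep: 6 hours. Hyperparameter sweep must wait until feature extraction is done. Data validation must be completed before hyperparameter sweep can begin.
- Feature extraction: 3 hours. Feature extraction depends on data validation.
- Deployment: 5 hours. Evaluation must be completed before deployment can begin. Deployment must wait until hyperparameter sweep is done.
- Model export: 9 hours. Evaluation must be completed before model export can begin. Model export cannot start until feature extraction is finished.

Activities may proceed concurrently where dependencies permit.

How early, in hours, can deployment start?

23

Data validation cannot begin until its own release at hour 2. It runs from hour 2 to 2 + 6 = hour 8.
Feature extraction waits on data validation (finishes hour 8), so it starts at hour 8 and finishes at 8 + 3 = hour 11.
Hyperparameter sweep needs all of feature extraction (finishes hour 11); data validation (finishes hour 8). That puts its earliest start at hour 11; it finishes at 11 + 6 = hour 17.
Evaluation waits on hyperparameter sweep (finishes hour 17), so it starts at hour 17 and finishes at 17 + 6 = hour 23.
Deployment waits on evaluation (finishes hour 23); hyperparameter sweep (finishes hour 17). The latest of these is hour 23, which is the earliest deployment can start.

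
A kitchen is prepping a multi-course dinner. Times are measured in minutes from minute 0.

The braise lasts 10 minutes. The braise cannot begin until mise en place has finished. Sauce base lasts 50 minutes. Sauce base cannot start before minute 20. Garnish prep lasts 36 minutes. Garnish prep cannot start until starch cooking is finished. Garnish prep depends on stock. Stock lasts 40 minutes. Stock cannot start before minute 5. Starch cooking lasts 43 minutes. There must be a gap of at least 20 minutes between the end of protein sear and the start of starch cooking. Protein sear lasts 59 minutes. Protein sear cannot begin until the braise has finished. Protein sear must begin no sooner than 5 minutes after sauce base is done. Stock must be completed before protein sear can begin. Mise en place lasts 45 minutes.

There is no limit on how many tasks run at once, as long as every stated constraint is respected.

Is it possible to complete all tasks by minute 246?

Sauce base cannot begin until its own release at minute 20. It runs from minute 20 to 20 + 50 = minute 70.
After its own release at minute 5, stock can start at minute 5 and finishes at minute 45.
Mise en place can start immediately at minute 0; it finishes at minute 45.
The braise cannot begin until mise en place (finishes minute 45). It runs from minute 45 to 45 + 10 = minute 55.
Protein sear cannot start until the braise (finishes minute 55); sauce base (finishes minute 70, plus 5-minute gap → minute 75); stock (finishes minute 45). The controlling bound is minute 75, so protein sear finishes at 75 + 59 = minute 134.
Starch cooking cannot begin until protein sear (finishes minute 134, plus 20-minute gap → minute 154). It runs from minute 154 to 154 + 43 = minute 197.
Garnish prep cannot start until starch cooking (finishes minute 197); stock (finishes minute 45). The controlling bound is minute 197, so garnish prep finishes at 197 + 36 = minute 233.
Every task is finished by minute 233, which is no later than the deadline of 246, so the schedule is feasible.

Yes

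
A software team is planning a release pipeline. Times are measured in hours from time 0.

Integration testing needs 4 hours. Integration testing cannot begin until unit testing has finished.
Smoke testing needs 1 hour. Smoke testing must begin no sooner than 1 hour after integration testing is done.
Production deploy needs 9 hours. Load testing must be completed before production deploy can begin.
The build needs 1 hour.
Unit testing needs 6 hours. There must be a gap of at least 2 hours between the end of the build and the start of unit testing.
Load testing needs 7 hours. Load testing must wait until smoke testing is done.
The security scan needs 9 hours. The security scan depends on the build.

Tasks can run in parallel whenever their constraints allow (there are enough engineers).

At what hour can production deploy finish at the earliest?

31

The build has no prerequisites, so it starts at hour 0 and finishes at hour 1.
After the build (finishes hour 1, plus 2-hour gap → hour 3), unit testing can start at hour 3 and finishes at hour 9.
Integration testing cannot begin until unit testing (finishes hour 9). It runs from hour 9 to 9 + 4 = hour 13.
After integration testing (finishes hour 13, plus 1-hour gap → hour 14), smoke testing can start at hour 14 and finishes at hour 15.
Load testing waits on smoke testing (finishes hour 15), so it starts at hour 15 and finishes at 15 + 7 = hour 22.
Production deploy cannot begin until load testing (finishes hour 22). It runs from hour 22 to 22 + 9 = hour 31.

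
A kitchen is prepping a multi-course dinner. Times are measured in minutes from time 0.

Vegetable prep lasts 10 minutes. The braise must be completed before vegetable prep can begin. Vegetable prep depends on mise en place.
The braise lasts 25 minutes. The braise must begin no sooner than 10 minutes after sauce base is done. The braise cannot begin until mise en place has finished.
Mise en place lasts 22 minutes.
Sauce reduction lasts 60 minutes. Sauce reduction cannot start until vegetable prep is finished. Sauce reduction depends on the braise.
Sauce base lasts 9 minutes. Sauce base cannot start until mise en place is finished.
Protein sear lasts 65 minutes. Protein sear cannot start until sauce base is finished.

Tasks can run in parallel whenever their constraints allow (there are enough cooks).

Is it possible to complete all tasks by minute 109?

No

Mise en place can start immediately at minute 0; it finishes at minute 22.
Sauce base waits on mise en place (finishes minute 22), so it starts at minute 22 and finishes at 22 + 9 = minute 31.
Protein sear cannot begin until sauce base (finishes minute 31). It runs from minute 31 to 31 + 65 = minute 96.
For the braise: sauce base (finishes minute 31, plus 10-minute gap → minute 41); mise en place (finishes minute 22). Taking the maximum gives a start of minute 41, and it finishes at 41 + 25 = minute 66.
Vegetable prep needs all of the braise (finishes minute 66); mise en place (finishes minute 22). That puts its earliest start at minute 66; it finishes at 66 + 10 = minute 76.
Sauce reduction needs all of vegetable prep (finishes minute 76); the braise (finishes minute 66). That puts its earliest start at minute 76; it finishes at 76 + 60 = minute 136.
The earliest everything can be done is minute 136, which is after the deadline of 109, so it is not possible.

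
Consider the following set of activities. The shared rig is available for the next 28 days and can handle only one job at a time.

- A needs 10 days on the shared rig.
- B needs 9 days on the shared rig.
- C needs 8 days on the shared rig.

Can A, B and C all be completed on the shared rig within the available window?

Yes

Running back to back, the jobs need 10 + 9 + 8 = 27 days on the shared rig.
Since 27 ≤ 28, they fit within the window.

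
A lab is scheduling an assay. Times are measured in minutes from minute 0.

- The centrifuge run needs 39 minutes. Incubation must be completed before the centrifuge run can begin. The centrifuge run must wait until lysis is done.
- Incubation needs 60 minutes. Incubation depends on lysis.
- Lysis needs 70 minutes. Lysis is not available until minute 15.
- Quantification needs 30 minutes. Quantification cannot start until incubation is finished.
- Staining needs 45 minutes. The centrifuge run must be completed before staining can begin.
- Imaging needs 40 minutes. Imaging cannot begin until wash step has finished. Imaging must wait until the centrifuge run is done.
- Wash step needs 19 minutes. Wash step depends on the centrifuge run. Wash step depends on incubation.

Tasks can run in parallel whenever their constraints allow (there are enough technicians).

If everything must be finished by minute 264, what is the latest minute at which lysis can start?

36

Imaging has no dependents, so it just needs to finish by minute 264. Starting by 264 − 40 = minute 224 achieves that.
Wash step has to be done before imaging (must start by minute 224). That means finishing by minute 224, i.e. starting by 224 − 19 = minute 205.
Nothing follows staining; the deadline of minute 264 is its only limit. It must start by 264 − 45 = minute 219.
The centrifuge run feeds wash step (must start by minute 205); staining (must start by minute 219); imaging (must start by minute 224). Taking the minimum, the centrifuge run must finish by minute 205 and start by 205 − 39 = minute 166.
To finish by minute 264, quantification (duration 30) must start no later than minute 234.
Incubation has several dependents: the centrifuge run (must start by minute 166); wash step (must start by minute 205); quantification (must start by minute 234). The earliest of those limits is minute 166, so incubation must start by 166 − 60 = minute 106.
For lysis: incubation (must start by minute 106); the centrifuge run (must start by minute 166). The most restrictive is minute 106; with a 70-minute duration, lysis must start by minute 36.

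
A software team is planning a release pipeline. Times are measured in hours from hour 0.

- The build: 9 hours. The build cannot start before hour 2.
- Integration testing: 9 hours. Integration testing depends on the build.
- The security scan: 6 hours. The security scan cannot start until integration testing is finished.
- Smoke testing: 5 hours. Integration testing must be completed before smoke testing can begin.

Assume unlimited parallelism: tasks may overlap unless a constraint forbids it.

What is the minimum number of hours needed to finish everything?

26

After its own release at hour 2, the build can start at hour 2 and finishes at hour 11.
Integration testing waits on the build (finishes hour 11), so it starts at hour 11 and finishes at 11 + 9 = hour 20.
Smoke testing waits on integration testing (finishes hour 20), so it starts at hour 20 and finishes at 20 + 5 = hour 25.
The security scan waits on integration testing (finishes hour 20), so it starts at hour 20 and finishes at 20 + 6 = hour 26.
All tasks are finished once the last one completes. Finish times: The build at 11, Integration testing at 20, The security scan at 26, Smoke testing at 25. The latest is hour 26.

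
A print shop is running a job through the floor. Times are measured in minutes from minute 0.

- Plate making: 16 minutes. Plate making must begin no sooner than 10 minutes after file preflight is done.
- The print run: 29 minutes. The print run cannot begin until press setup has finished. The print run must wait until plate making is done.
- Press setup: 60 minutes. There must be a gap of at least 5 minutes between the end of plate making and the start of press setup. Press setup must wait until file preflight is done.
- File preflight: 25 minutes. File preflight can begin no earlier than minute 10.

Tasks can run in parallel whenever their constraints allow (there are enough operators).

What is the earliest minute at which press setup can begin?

66

After its own release at minute 10, file preflight can start at minute 10 and finishes at minute 35.
Plate making waits on file preflight (finishes minute 35, plus 10-minute gap → minute 45), so it starts at minute 45 and finishes at 45 + 16 = minute 61.
Press setup waits on plate making (finishes minute 61, plus 5-minute gap → minute 66); file preflight (finishes minute 35). The latest of these is minute 66, which is the earliest press setup can start.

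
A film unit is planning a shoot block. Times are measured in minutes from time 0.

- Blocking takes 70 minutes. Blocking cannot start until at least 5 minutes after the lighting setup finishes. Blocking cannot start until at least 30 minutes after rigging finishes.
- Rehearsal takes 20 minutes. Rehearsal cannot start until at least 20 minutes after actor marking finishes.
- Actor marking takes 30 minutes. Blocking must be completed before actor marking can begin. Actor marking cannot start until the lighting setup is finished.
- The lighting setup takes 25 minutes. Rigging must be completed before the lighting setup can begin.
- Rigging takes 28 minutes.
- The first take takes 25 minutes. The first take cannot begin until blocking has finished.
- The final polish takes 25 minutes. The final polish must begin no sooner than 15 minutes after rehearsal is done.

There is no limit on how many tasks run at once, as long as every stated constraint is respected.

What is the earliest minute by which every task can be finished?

238

Rigging has no prerequisites, so it starts at minute 0 and finishes at minute 28.
The lighting setup cannot begin until rigging (finishes minute 28). It runs from minute 28 to 28 + 25 = minute 53.
Blocking cannot start until the lighting setup (finishes minute 53, plus 5-minute gap → minute 58); rigging (finishes minute 28, plus 30-minute gap → minute 58). The controlling bound is minute 58, so blocking finishes at 58 + 70 = minute 128.
After blocking (finishes minute 128), the first take can start at minute 128 and finishes at minute 153.
For actor marking: blocking (finishes minute 128); the lighting setup (finishes minute 53). Taking the maximum gives a start of minute 128, and it finishes at 128 + 30 = minute 158.
Rehearsal cannot begin until actor marking (finishes minute 158, plus 20-minute gap → minute 178). It runs from minute 178 to 178 + 20 = minute 198.
The final polish cannot begin until rehearsal (finishes minute 198, plus 15-minute gap → minute 213). It runs from minute 213 to 213 + 25 = minute 238.
All tasks are finished once the last one completes. Finish times: Rigging at 28, The lighting setup at 53, Blocking at 128, Actor marking at 158, Rehearsal at 198, The final polish at 238, The first take at 153. The latest is minute 238.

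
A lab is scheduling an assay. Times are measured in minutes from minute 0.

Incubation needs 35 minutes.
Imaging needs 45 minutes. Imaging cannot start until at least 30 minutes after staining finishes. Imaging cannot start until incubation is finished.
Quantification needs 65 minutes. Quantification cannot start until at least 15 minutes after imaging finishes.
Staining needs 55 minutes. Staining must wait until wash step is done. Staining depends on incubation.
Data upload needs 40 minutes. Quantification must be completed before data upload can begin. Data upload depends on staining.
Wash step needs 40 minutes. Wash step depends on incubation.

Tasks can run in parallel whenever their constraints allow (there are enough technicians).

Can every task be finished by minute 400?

Yes

Incubation can start immediately at minute 0; it finishes at minute 35.
After incubation (finishes minute 35), wash step can start at minute 35 and finishes at minute 75.
Staining cannot start until wash step (finishes minute 75); incubation (finishes minute 35). The controlling bound is minute 75, so staining finishes at 75 + 55 = minute 130.
Imaging cannot start until staining (finishes minute 130, plus 30-minute gap → minute 160); incubation (finishes minute 35). The controlling bound is minute 160, so imaging finishes at 160 + 45 = minute 205.
Quantification cannot begin until imaging (finishes minute 205, plus 15-minute gap → minute 220). It runs from minute 220 to 220 + 65 = minute 285.
Data upload cannot start until quantification (finishes minute 285); staining (finishes minute 130). The controlling bound is minute 285, so data upload finishes at 285 + 40 = minute 325.
Every task is finished by minute 325, which is no later than the deadline of 400, so the schedule is feasible.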